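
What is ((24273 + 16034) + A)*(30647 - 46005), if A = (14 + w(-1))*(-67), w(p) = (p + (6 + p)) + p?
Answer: -601542144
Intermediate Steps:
w(p) = 6 + 3*p (w(p) = (6 + 2*p) + p = 6 + 3*p)
A = -1139 (A = (14 + (6 + 3*(-1)))*(-67) = (14 + (6 - 3))*(-67) = (14 + 3)*(-67) = 17*(-67) = -1139)
((24273 + 16034) + A)*(30647 - 46005) = ((24273 + 16034) - 1139)*(30647 - 46005) = (40307 - 1139)*(-15358) = 39168*(-15358) = -601542144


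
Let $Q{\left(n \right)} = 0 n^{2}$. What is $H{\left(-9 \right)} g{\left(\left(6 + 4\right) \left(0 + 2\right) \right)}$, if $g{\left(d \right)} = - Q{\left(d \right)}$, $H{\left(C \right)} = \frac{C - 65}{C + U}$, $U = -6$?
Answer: $0$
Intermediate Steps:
$Q{\left(n \right)} = 0$
$H{\left(C \right)} = \frac{-65 + C}{-6 + C}$ ($H{\left(C \right)} = \frac{C - 65}{C - 6} = \frac{-65 + C}{-6 + C}$)
$g{\left(d \right)} = 0$ ($g{\left(d \right)} = \left(-1\right) 0 = 0$)
$H{\left(-9 \right)} g{\left(\left(6 + 4\right) \left(0 + 2\right) \right)} = \frac{-65 - 9}{-6 - 9} \cdot 0 = \frac{1}{-15} \left(-74\right) 0 = \left(- \frac{1}{15}\right) \left(-74\right) 0 = \frac{74}{15} \cdot 0 = 0$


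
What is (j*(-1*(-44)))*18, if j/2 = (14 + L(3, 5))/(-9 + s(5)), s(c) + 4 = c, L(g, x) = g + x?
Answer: -4356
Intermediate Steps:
s(c) = -4 + c
j = -11/2 (j = 2*((14 + (3 + 5))/(-9 + (-4 + 5))) = 2*((14 + 8)/(-9 + 1)) = 2*(22/(-8)) = 2*(22*(-⅛)) = 2*(-11/4) = -11/2 ≈ -5.5000)
(j*(-1*(-44)))*18 = -(-11)*(-44)/2*18 = -11/2*44*18 = -242*18 = -4356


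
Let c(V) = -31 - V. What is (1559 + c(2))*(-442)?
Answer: -674492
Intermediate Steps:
(1559 + c(2))*(-442) = (1559 + (-31 - 1*2))*(-442) = (1559 + (-31 - 2))*(-442) = (1559 - 33)*(-442) = 1526*(-442) = -674492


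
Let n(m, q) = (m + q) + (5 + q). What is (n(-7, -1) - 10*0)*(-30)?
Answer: 120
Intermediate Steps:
n(m, q) = 5 + m + 2*q
(n(-7, -1) - 10*0)*(-30) = ((5 - 7 + 2*(-1)) - 10*0)*(-30) = ((5 - 7 - 2) + 0)*(-30) = (-4 + 0)*(-30) = -4*(-30) = 120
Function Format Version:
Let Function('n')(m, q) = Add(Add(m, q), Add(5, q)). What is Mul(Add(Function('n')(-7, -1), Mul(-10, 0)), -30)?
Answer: 120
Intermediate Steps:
Function('n')(m, q) = Add(5, m, Mul(2, q))
Mul(Add(Function('n')(-7, -1), Mul(-10, 0)), -30) = Mul(Add(Add(5, -7, Mul(2, -1)), Mul(-10, 0)), -30) = Mul(Add(Add(5, -7, -2), 0), -30) = Mul(Add(-4, 0), -30) = Mul(-4, -30) = 120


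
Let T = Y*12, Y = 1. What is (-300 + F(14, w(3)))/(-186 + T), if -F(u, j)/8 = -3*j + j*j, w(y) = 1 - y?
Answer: 190/87 ≈ 2.1839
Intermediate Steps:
F(u, j) = -8*j² + 24*j (F(u, j) = -8*(-3*j + j*j) = -8*(-3*j + j²) = -8*(j² - 3*j) = -8*j² + 24*j)
T = 12 (T = 1*12 = 12)
(-300 + F(14, w(3)))/(-186 + T) = (-300 + 8*(1 - 1*3)*(3 - (1 - 1*3)))/(-186 + 12) = (-300 + 8*(1 - 3)*(3 - (1 - 3)))/(-174) = (-300 + 8*(-2)*(3 - 1*(-2)))*(-1/174) = (-300 + 8*(-2)*(3 + 2))*(-1/174) = (-300 + 8*(-2)*5)*(-1/174) = (-300 - 80)*(-1/174) = -380*(-1/174) = 190/87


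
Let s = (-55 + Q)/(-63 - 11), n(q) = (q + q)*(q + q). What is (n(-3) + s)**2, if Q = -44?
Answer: 7634169/5476 ≈ 1394.1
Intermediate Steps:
n(q) = 4*q**2 (n(q) = (2*q)*(2*q) = 4*q**2)
s = 99/74 (s = (-55 - 44)/(-63 - 11) = -99/(-74) = -99*(-1/74) = 99/74 ≈ 1.3378)
(n(-3) + s)**2 = (4*(-3)**2 + 99/74)**2 = (4*9 + 99/74)**2 = (36 + 99/74)**2 = (2763/74)**2 = 7634169/5476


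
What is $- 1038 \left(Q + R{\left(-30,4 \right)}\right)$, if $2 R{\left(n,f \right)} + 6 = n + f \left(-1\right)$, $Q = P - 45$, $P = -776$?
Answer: $872958$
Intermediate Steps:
$Q = -821$ ($Q = -776 - 45 = -821$)
$R{\left(n,f \right)} = -3 + \frac{n}{2} - \frac{f}{2}$ ($R{\left(n,f \right)} = -3 + \frac{n + f \left(-1\right)}{2} = -3 + \frac{n - f}{2} = -3 - \left(\frac{f}{2} - \frac{n}{2}\right) = -3 + \frac{n}{2} - \frac{f}{2}$)
$- 1038 \left(Q + R{\left(-30,4 \right)}\right) = - 1038 \left(-821 - 20\right) = \left(-1038\right) \left(-841\right) = 872958$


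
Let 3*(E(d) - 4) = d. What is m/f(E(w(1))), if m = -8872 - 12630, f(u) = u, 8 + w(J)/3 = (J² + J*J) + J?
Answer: 21502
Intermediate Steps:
w(J) = -24 + 3*J + 6*J² (w(J) = -24 + 3*((J² + J*J) + J) = -24 + 3*((J² + J²) + J) = -24 + 3*(2*J² + J) = -24 + 3*(J + 2*J²) = -24 + (3*J + 6*J²) = -24 + 3*J + 6*J²)
E(d) = 4 + d/3
m = -21502
m/f(E(w(1))) = -21502/(4 + (-24 + 3*1 + 6*1²)/3) = -21502/(4 + (-24 + 3 + 6*1)/3) = -21502/(4 + (-24 + 3 + 6)/3) = -21502/(4 + (⅓)*(-15)) = -21502/(4 - 5) = -21502/(-1) = -21502*(-1) = 21502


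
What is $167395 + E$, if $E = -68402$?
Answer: $98993$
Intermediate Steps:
$167395 + E = 167395 - 68402 = 98993$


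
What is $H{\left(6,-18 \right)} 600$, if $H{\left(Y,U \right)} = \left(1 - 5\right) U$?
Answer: $43200$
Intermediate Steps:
$H{\left(Y,U \right)} = - 4 U$
$H{\left(6,-18 \right)} 600 = \left(-4\right) \left(-18\right) 600 = 72 \cdot 600 = 43200$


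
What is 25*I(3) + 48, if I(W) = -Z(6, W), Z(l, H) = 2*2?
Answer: -52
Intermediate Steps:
Z(l, H) = 4
I(W) = -4 (I(W) = -1*4 = -4)
25*I(3) + 48 = 25*(-4) + 48 = -100 + 48 = -52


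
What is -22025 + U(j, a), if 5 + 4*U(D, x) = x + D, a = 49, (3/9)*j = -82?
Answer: -44151/2 ≈ -22076.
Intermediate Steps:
j = -246 (j = 3*(-82) = -246)
U(D, x) = -5/4 + D/4 + x/4 (U(D, x) = -5/4 + (x + D)/4 = -5/4 + (D + x)/4 = -5/4 + (D/4 + x/4) = -5/4 + D/4 + x/4)
-22025 + U(j, a) = -22025 + (-5/4 + (¼)*(-246) + (¼)*49) = -22025 + (-5/4 - 123/2 + 49/4) = -22025 - 101/2 = -44151/2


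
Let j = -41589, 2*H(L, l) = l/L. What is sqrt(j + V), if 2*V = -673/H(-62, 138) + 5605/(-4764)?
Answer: I*sqrt(55077265769622)/36524 ≈ 203.19*I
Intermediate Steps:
H(L, l) = l/(2*L) (H(L, l) = (l/L)/2 = l/(2*L))
V = 22043991/73048 (V = (-673/((1/2)*138/(-62)) + 5605/(-4764))/2 = (-673/((1/2)*138*(-1/62)) + 5605*(-1/4764))/2 = (-673/(-69/62) - 5605/4764)/2 = (-673*(-62/69) - 5605/4764)/2 = (41726/69 - 5605/4764)/2 = (1/2)*(22043991/36524) = 22043991/73048 ≈ 301.77)
sqrt(j + V) = sqrt(-41589 + 22043991/73048) = sqrt(-3015949281/73048) = I*sqrt(55077265769622)/36524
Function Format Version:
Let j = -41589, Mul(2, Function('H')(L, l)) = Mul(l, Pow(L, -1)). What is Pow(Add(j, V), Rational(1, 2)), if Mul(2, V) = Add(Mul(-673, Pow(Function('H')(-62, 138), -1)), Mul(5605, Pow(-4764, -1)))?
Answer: Mul(Rational(1, 36524), I, Pow(55077265769622, Rational(1, 2))) ≈ Mul(203.19, I)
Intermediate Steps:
Function('H')(L, l) = Mul(Rational(1, 2), l, Pow(L, -1)) (Function('H')(L, l) = Mul(Rational(1, 2), Mul(l, Pow(L, -1))) = Mul(Rational(1, 2), l, Pow(L, -1)))
V = Rational(22043991, 73048) (V = Mul(Rational(1, 2), Add(Mul(-673, Pow(Mul(Rational(1, 2), 138, Pow(-62, -1)), -1)), Mul(5605, Pow(-4764, -1)))) = Mul(Rational(1, 2), Add(Mul(-673, Pow(Mul(Rational(1, 2), 138, Rational(-1, 62)), -1)), Mul(5605, Rational(-1, 4764)))) = Mul(Rational(1, 2), Add(Mul(-673, Pow(Rational(-69, 62), -1)), Rational(-5605, 4764))) = Mul(Rational(1, 2), Add(Mul(-673, Rational(-62, 69)), Rational(-5605, 4764))) = Mul(Rational(1, 2), Add(Rational(41726, 69), Rational(-5605, 4764))) = Mul(Rational(1, 2), Rational(22043991, 36524)) = Rational(22043991, 73048) ≈ 301.77)
Pow(Add(j, V), Rational(1, 2)) = Pow(Add(-41589, Rational(22043991, 73048)), Rational(1, 2)) = Pow(Rational(-3015949281, 73048), Rational(1, 2)) = Mul(Rational(1, 36524), I, Pow(55077265769622, Rational(1, 2)))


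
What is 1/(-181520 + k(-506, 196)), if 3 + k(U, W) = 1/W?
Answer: -196/35578507 ≈ -5.5089e-6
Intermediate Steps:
k(U, W) = -3 + 1/W
1/(-181520 + k(-506, 196)) = 1/(-181520 + (-3 + 1/196)) = 1/(-181520 - 587/196) = 1/(-35578507/196) = -196/35578507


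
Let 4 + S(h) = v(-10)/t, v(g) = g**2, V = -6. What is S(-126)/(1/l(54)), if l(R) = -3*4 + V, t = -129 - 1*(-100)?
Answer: 3888/29 ≈ 134.07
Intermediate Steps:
t = -29 (t = -129 + 100 = -29)
S(h) = -216/29 (S(h) = -4 + (-10)**2/(-29) = -4 + 100*(-1/29) = -4 - 100/29 = -216/29)
l(R) = -18 (l(R) = -3*4 - 6 = -12 - 6 = -18)
S(-126)/(1/l(54)) = -216/(29*(1/(-18))) = -216/(29*(-1/18)) = -216/29*(-18) = 3888/29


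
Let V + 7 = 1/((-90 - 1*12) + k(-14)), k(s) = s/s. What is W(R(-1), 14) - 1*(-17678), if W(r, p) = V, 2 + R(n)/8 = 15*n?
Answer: 1784770/101 ≈ 17671.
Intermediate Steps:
k(s) = 1
R(n) = -16 + 120*n (R(n) = -16 + 8*(15*n) = -16 + 120*n)
V = -708/101 (V = -7 + 1/((-90 - 1*12) + 1) = -7 + 1/((-90 - 12) + 1) = -7 + 1/(-102 + 1) = -7 + 1/(-101) = -7 - 1/101 = -708/101 ≈ -7.0099)
W(r, p) = -708/101
W(R(-1), 14) - 1*(-17678) = -708/101 - 1*(-17678) = -708/101 + 17678 = 1784770/101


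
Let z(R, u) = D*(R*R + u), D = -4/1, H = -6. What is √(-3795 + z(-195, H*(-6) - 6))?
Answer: 3*I*√17335 ≈ 394.99*I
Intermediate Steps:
D = -4 (D = -4*1 = -4)
z(R, u) = -4*u - 4*R² (z(R, u) = -4*(R*R + u) = -4*(R² + u) = -4*(u + R²) = -4*u - 4*R²)
√(-3795 + z(-195, H*(-6) - 6)) = √(-3795 + (-4*(-6*(-6) - 6) - 4*(-195)²)) = √(-3795 + (-4*(36 - 6) - 4*38025)) = √(-3795 + (-4*30 - 152100)) = √(-3795 + (-120 - 152100)) = √(-3795 - 152220) = √(-156015) = 3*I*√17335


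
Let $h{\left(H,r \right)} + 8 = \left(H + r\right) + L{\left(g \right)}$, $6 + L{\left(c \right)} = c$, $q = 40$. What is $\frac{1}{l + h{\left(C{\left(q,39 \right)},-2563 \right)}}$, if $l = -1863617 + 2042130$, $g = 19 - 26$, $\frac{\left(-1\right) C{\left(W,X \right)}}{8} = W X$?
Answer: $\frac{1}{163449} \approx 6.1181 \cdot 10^{-6}$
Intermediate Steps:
$C{\left(W,X \right)} = - 8 W X$
$g = -7$
$l = 178513$
$L{\left(c \right)} = -6 + c$
$h{\left(H,r \right)} = -21 + H + r$ ($h{\left(H,r \right)} = -8 - \left(13 - H - r\right) = -8 + \left(-13 + H + r\right) = -21 + H + r$)
$\frac{1}{l + h{\left(C{\left(q,39 \right)},-2563 \right)}} = \frac{1}{178513 - \left(2584 + 12480\right)} = \frac{1}{178513 - 15064} = \frac{1}{163449}$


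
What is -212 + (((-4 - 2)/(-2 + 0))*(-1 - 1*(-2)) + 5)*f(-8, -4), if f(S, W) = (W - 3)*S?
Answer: 236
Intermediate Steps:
f(S, W) = S*(-3 + W) (f(S, W) = (-3 + W)*S = S*(-3 + W))
-212 + (((-4 - 2)/(-2 + 0))*(-1 - 1*(-2)) + 5)*f(-8, -4) = -212 + (((-4 - 2)/(-2 + 0))*(-1 - 1*(-2)) + 5)*(-8*(-3 - 4)) = -212 + ((-6/(-2))*(-1 + 2) + 5)*(-8*(-7)) = -212 + (-6*(-1/2)*1 + 5)*56 = -212 + (3*1 + 5)*56 = -212 + (3 + 5)*56 = -212 + 8*56 = -212 + 448 = 236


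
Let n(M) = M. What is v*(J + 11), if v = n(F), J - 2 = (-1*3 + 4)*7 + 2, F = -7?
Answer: -154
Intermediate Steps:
J = 11 (J = 2 + ((-1*3 + 4)*7 + 2) = 2 + ((-3 + 4)*7 + 2) = 2 + (1*7 + 2) = 2 + (7 + 2) = 2 + 9 = 11)
v = -7
v*(J + 11) = -7*(11 + 11) = -7*22 = -154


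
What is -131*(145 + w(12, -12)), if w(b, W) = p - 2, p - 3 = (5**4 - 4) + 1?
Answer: -100608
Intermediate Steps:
p = 625 (p = 3 + ((5**4 - 4) + 1) = 3 + ((625 - 4) + 1) = 3 + (621 + 1) = 3 + 622 = 625)
w(b, W) = 623 (w(b, W) = 625 - 2 = 623)
-131*(145 + w(12, -12)) = -131*(145 + 623) = -131*768 = -100608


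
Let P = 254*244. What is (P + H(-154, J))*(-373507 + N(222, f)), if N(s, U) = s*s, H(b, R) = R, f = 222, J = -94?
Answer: -20063567686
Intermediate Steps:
N(s, U) = s²
P = 61976
(P + H(-154, J))*(-373507 + N(222, f)) = (61976 - 94)*(-373507 + 222²) = 61882*(-373507 + 49284) = 61882*(-324223) = -20063567686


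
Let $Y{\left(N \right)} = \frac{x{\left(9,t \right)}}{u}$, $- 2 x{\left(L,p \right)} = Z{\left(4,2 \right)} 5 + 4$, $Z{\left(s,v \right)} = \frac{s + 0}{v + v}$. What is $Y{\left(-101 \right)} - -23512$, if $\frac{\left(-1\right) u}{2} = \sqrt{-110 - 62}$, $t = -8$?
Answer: $23512 - \frac{9 i \sqrt{43}}{344} \approx 23512.0 - 0.17156 i$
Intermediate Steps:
$Z{\left(s,v \right)} = \frac{s}{2 v}$
$x{\left(L,p \right)} = - \frac{9}{2}$ ($x{\left(L,p \right)} = - \frac{\frac{1}{2} \cdot 4 \cdot \frac{1}{2} \cdot 5 + 4}{2} = - \frac{1 \cdot 5 + 4}{2} = - \frac{5 + 4}{2} = \left(- \frac{1}{2}\right) 9 = - \frac{9}{2}$)
$u = - 4 i \sqrt{43}$ ($u = - 2 \sqrt{-110 - 62} = - 2 \sqrt{-172} = - 2 \cdot 2 i \sqrt{43} = - 4 i \sqrt{43} \approx - 26.23 i$)
$Y{\left(N \right)} = - \frac{9 i \sqrt{43}}{344}$ ($Y{\left(N \right)} = - \frac{9}{2 \left(- 4 i \sqrt{43}\right)} = - \frac{9 \frac{i \sqrt{43}}{172}}{2} = - \frac{9 i \sqrt{43}}{344}$)
$Y{\left(-101 \right)} - -23512 = - \frac{9 i \sqrt{43}}{344} - -23512 = - \frac{9 i \sqrt{43}}{344} + 23512 = 23512 - \frac{9 i \sqrt{43}}{344}$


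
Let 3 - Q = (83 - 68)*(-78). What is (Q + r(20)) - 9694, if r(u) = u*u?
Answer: -8121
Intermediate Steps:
Q = 1173 (Q = 3 - (83 - 68)*(-78) = 3 - 15*(-78) = 3 - 1*(-1170) = 3 + 1170 = 1173)
r(u) = u²
(Q + r(20)) - 9694 = (1173 + 20²) - 9694 = (1173 + 400) - 9694 = 1573 - 9694 = -8121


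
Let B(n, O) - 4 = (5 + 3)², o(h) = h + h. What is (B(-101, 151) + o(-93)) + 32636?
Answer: 32518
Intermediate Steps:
o(h) = 2*h
B(n, O) = 68 (B(n, O) = 4 + (5 + 3)² = 4 + 8² = 4 + 64 = 68)
(B(-101, 151) + o(-93)) + 32636 = (68 + 2*(-93)) + 32636 = (68 - 186) + 32636 = -118 + 32636 = 32518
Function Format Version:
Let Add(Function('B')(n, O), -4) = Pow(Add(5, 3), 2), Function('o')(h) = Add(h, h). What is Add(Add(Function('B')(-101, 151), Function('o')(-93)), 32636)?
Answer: 32518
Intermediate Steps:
Function('o')(h) = Mul(2, h)
Function('B')(n, O) = 68 (Function('B')(n, O) = Add(4, Pow(Add(5, 3), 2)) = Add(4, Pow(8, 2)) = Add(4, 64) = 68)
Add(Add(Function('B')(-101, 151), Function('o')(-93)), 32636) = Add(Add(68, Mul(2, -93)), 32636) = Add(Add(68, -186), 32636) = Add(-118, 32636) = 32518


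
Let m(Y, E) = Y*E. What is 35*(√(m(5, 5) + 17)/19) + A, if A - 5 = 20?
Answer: 25 + 35*√42/19 ≈ 36.938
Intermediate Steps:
m(Y, E) = E*Y
A = 25 (A = 5 + 20 = 25)
35*(√(m(5, 5) + 17)/19) + A = 35*(√(5*5 + 17)/19) + 25 = 35*(√(25 + 17)*(1/19)) + 25 = 35*(√42*(1/19)) + 25 = 35*(√42/19) + 25 = 35*√42/19 + 25 = 25 + 35*√42/19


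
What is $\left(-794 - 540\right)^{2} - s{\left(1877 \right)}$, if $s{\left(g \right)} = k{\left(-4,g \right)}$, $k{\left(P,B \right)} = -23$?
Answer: $1779579$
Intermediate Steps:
$s{\left(g \right)} = -23$
$\left(-794 - 540\right)^{2} - s{\left(1877 \right)} = \left(-794 - 540\right)^{2} - -23 = \left(-1334\right)^{2} + 23 = 1779556 + 23 = 1779579$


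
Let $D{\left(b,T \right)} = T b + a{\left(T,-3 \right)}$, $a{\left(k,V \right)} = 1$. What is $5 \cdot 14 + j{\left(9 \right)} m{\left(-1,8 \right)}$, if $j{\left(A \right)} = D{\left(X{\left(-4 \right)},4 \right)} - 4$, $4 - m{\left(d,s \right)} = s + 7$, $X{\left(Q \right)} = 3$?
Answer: $-29$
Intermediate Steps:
$D{\left(b,T \right)} = 1 + T b$ ($D{\left(b,T \right)} = T b + 1 = 1 + T b$)
$m{\left(d,s \right)} = -3 - s$ ($m{\left(d,s \right)} = 4 - \left(s + 7\right) = 4 - \left(7 + s\right) = -3 - s$)
$j{\left(A \right)} = 9$ ($j{\left(A \right)} = \left(1 + 4 \cdot 3\right) - 4 = \left(1 + 12\right) - 4 = 13 - 4 = 9$)
$5 \cdot 14 + j{\left(9 \right)} m{\left(-1,8 \right)} = 5 \cdot 14 + 9 \left(-3 - 8\right) = 70 + 9 \left(-3 - 8\right) = 70 + 9 \left(-11\right) = 70 - 99 = -29$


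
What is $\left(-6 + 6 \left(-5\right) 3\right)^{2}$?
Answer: $9216$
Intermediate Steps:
$\left(-6 + 6 \left(-5\right) 3\right)^{2} = \left(-6 - 90\right)^{2} = \left(-96\right)^{2} = 9216$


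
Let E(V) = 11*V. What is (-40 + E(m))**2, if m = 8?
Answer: 2304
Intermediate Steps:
(-40 + E(m))**2 = (-40 + 11*8)**2 = (-40 + 88)**2 = 48**2 = 2304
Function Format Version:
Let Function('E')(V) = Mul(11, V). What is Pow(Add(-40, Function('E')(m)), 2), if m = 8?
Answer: 2304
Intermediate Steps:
Pow(Add(-40, Function('E')(m)), 2) = Pow(Add(-40, Mul(11, 8)), 2) = Pow(Add(-40, 88), 2) = Pow(48, 2) = 2304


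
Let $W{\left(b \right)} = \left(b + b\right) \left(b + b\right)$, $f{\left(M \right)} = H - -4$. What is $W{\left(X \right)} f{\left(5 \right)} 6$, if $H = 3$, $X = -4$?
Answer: $2688$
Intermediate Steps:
$f{\left(M \right)} = 7$ ($f{\left(M \right)} = 3 - -4 = 3 + 4 = 7$)
$W{\left(b \right)} = 4 b^{2}$ ($W{\left(b \right)} = 2 b 2 b = 4 b^{2}$)
$W{\left(X \right)} f{\left(5 \right)} 6 = 4 \left(-4\right)^{2} \cdot 7 \cdot 6 = 4 \cdot 16 \cdot 7 \cdot 6 = 64 \cdot 7 \cdot 6 = 448 \cdot 6 = 2688$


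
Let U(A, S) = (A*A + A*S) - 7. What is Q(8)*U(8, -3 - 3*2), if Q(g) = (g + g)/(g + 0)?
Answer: -30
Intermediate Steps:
U(A, S) = -7 + A² + A*S (U(A, S) = (A² + A*S) - 7 = -7 + A² + A*S)
Q(g) = 2 (Q(g) = (2*g)/g = 2)
Q(8)*U(8, -3 - 3*2) = 2*(-7 + 8² + 8*(-3 - 3*2)) = 2*(-7 + 64 + 8*(-3 - 6)) = 2*(-7 + 64 + 8*(-9)) = 2*(-7 + 64 - 72) = 2*(-15) = -30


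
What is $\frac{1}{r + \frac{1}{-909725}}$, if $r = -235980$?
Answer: $- \frac{909725}{214676905501} \approx -4.2376 \cdot 10^{-6}$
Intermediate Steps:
$\frac{1}{r + \frac{1}{-909725}} = \frac{1}{-235980 + \frac{1}{-909725}} = \frac{1}{-235980 - \frac{1}{909725}} = \frac{1}{- \frac{214676905501}{909725}} = - \frac{909725}{214676905501}$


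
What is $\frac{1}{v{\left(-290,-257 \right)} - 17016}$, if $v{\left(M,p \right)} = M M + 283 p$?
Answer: $- \frac{1}{5647} \approx -0.00017709$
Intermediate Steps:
$v{\left(M,p \right)} = M^{2} + 283 p$
$\frac{1}{v{\left(-290,-257 \right)} - 17016} = \frac{1}{\left(\left(-290\right)^{2} + 283 \left(-257\right)\right) - 17016} = \frac{1}{\left(84100 - 72731\right) - 17016} = \frac{1}{11369 - 17016} = \frac{1}{-5647} = - \frac{1}{5647}$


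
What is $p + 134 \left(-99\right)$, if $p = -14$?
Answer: $-13280$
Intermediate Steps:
$p + 134 \left(-99\right) = -14 + 134 \left(-99\right) = -14 - 13266 = -13280$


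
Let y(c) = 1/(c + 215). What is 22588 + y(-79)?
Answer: 3071969/136 ≈ 22588.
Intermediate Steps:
y(c) = 1/(215 + c)
22588 + y(-79) = 22588 + 1/(215 - 79) = 22588 + 1/136 = 3071969/136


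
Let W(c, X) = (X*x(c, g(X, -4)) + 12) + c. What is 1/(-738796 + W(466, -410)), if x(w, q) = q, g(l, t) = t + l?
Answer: -1/568578 ≈ -1.7588e-6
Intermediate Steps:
g(l, t) = l + t
W(c, X) = 12 + c + X*(-4 + X) (W(c, X) = (X*(X - 4) + 12) + c = (X*(-4 + X) + 12) + c = (12 + X*(-4 + X)) + c = 12 + c + X*(-4 + X))
1/(-738796 + W(466, -410)) = 1/(-738796 + (12 + 466 - 410*(-4 - 410))) = 1/(-738796 + (12 + 466 - 410*(-414))) = 1/(-738796 + (12 + 466 + 169740)) = 1/(-738796 + 170218) = 1/(-568578) = -1/568578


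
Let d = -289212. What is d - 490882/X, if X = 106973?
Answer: -30938366158/106973 ≈ -2.8922e+5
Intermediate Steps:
d - 490882/X = -289212 - 490882/106973 = -30938366158/106973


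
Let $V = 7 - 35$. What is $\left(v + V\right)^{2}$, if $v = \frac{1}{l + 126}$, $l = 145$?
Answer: $\frac{57562569}{73441} \approx 783.79$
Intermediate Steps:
$V = -28$
$v = \frac{1}{271}$ ($v = \frac{1}{145 + 126} = \frac{1}{271} \approx 0.00369$)
$\left(v + V\right)^{2} = \left(\frac{1}{271} - 28\right)^{2} = \left(- \frac{7587}{271}\right)^{2} = \frac{57562569}{73441}$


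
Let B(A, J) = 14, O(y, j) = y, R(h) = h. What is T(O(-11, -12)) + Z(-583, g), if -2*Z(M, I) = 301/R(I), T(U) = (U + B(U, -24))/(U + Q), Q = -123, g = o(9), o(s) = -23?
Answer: 10049/1541 ≈ 6.5211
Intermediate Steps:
g = -23
T(U) = (14 + U)/(-123 + U) (T(U) = (U + 14)/(U - 123) = (14 + U)/(-123 + U))
Z(M, I) = -301/(2*I)
T(O(-11, -12)) + Z(-583, g) = (14 - 11)/(-123 - 11) - 301/2/(-23) = 3/(-134) - 301/2*(-1/23) = -1/134*3 + 301/46 = -3/134 + 301/46 = 10049/1541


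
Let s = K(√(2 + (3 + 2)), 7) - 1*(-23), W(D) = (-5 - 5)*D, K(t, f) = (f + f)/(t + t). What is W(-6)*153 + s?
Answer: 9203 + √7 ≈ 9205.6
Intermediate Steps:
K(t, f) = f/t (K(t, f) = (2*f)/((2*t)) = (2*f)*(1/(2*t)) = f/t)
W(D) = -10*D
s = 23 + √7 (s = 7/(√(2 + (3 + 2))) - 1*(-23) = 7/(√(2 + 5)) + 23 = 7/(√7) + 23 = 7*(√7/7) + 23 = √7 + 23 = 23 + √7 ≈ 25.646)
W(-6)*153 + s = -10*(-6)*153 + (23 + √7) = 60*153 + (23 + √7) = 9180 + (23 + √7) = 9203 + √7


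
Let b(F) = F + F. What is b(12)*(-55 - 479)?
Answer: -12816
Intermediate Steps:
b(F) = 2*F
b(12)*(-55 - 479) = (2*12)*(-55 - 479) = 24*(-534) = -12816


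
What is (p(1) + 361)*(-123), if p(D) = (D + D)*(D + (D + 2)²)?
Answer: -46863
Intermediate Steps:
p(D) = 2*D*(D + (2 + D)²) (p(D) = (2*D)*(D + (2 + D)²) = 2*D*(D + (2 + D)²))
(p(1) + 361)*(-123) = (2*1*(1 + (2 + 1)²) + 361)*(-123) = (2*1*(1 + 3²) + 361)*(-123) = (2*1*(1 + 9) + 361)*(-123) = (2*1*10 + 361)*(-123) = (20 + 361)*(-123) = 381*(-123) = -46863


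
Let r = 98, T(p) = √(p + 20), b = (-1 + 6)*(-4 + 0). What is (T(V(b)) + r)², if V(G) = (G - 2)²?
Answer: 10108 + 1176*√14 ≈ 14508.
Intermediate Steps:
b = -20 (b = 5*(-4) = -20)
V(G) = (-2 + G)²
T(p) = √(20 + p)
(T(V(b)) + r)² = (√(20 + (-2 - 20)²) + 98)² = (√(20 + (-22)²) + 98)² = (√(20 + 484) + 98)² = (√504 + 98)² = (6*√14 + 98)² = (98 + 6*√14)²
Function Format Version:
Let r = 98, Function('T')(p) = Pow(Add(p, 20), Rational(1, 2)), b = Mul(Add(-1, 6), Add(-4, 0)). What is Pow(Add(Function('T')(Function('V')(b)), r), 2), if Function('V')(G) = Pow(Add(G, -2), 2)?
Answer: Add(10108, Mul(1176, Pow(14, Rational(1, 2)))) ≈ 14508.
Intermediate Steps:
b = -20 (b = Mul(5, -4) = -20)
Function('V')(G) = Pow(Add(-2, G), 2)
Function('T')(p) = Pow(Add(20, p), Rational(1, 2))
Pow(Add(Function('T')(Function('V')(b)), r), 2) = Pow(Add(Pow(Add(20, Pow(Add(-2, -20), 2)), Rational(1, 2)), 98), 2) = Pow(Add(Pow(Add(20, Pow(-22, 2)), Rational(1, 2)), 98), 2) = Pow(Add(Pow(Add(20, 484), Rational(1, 2)), 98), 2) = Pow(Add(Pow(504, Rational(1, 2)), 98), 2) = Pow(Add(Mul(6, Pow(14, Rational(1, 2))), 98), 2) = Pow(Add(98, Mul(6, Pow(14, Rational(1, 2)))), 2)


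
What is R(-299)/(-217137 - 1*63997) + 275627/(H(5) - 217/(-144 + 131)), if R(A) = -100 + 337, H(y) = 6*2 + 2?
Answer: 143906496953/16024638 ≈ 8980.3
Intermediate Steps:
H(y) = 14 (H(y) = 12 + 2 = 14)
R(A) = 237
R(-299)/(-217137 - 1*63997) + 275627/(H(5) - 217/(-144 + 131)) = 237/(-217137 - 1*63997) + 275627/(14 - 217/(-144 + 131)) = 237/(-217137 - 63997) + 275627/(14 - 217/(-13)) = 237/(-281134) + 275627/(14 - 217*(-1/13)) = 237*(-1/281134) + 275627/(14 + 217/13) = -237/281134 + 275627/(399/13) = -237/281134 + 275627*(13/399) = -237/281134 + 3583151/399 = 143906496953/16024638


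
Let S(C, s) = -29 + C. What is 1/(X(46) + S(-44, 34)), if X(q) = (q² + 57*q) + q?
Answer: 1/4711 ≈ 0.00021227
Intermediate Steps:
X(q) = q² + 58*q
1/(X(46) + S(-44, 34)) = 1/(46*(58 + 46) + (-29 - 44)) = 1/(46*104 - 73) = 1/(4784 - 73) = 1/4711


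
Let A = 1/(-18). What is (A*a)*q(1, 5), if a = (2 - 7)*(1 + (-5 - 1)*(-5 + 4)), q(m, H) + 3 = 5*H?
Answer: 385/9 ≈ 42.778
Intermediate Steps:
q(m, H) = -3 + 5*H
a = -35 (a = -5*(1 - 6*(-1)) = -5*(1 + 6) = -5*7 = -35)
A = -1/18 ≈ -0.055556
(A*a)*q(1, 5) = (-1/18*(-35))*(-3 + 5*5) = 35*(-3 + 25)/18 = (35/18)*22 = 385/9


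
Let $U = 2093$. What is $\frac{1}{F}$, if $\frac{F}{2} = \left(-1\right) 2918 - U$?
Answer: $- \frac{1}{10022} \approx -9.9781 \cdot 10^{-5}$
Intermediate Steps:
$F = -10022$ ($F = 2 \left(\left(-1\right) 2918 - 2093\right) = 2 \left(-2918 - 2093\right) = 2 \left(-5011\right) = -10022$)
$\frac{1}{F} = \frac{1}{-10022} = - \frac{1}{10022}$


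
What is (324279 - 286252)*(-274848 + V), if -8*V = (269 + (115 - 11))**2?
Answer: -88903817651/8 ≈ -1.1113e+10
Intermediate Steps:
V = -139129/8 (V = -(269 + (115 - 11))**2/8 = -(269 + 104)**2/8 = -1/8*373**2 = -1/8*139129 = -139129/8 ≈ -17391.)
(324279 - 286252)*(-274848 + V) = (324279 - 286252)*(-274848 - 139129/8) = 38027*(-2337913/8) = -88903817651/8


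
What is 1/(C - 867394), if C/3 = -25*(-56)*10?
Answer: -1/825394 ≈ -1.2115e-6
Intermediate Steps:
C = 42000 (C = 3*(-25*(-56)*10) = 3*(1400*10) = 3*14000 = 42000)
1/(C - 867394) = 1/(42000 - 867394) = 1/(-825394) = -1/825394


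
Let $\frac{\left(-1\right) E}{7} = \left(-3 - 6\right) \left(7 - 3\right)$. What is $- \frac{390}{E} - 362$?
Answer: $- \frac{15269}{42} \approx -363.55$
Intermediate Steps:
$E = 252$ ($E = - 7 \left(-3 - 6\right) \left(7 - 3\right) = - 7 \left(-3 - 6\right) 4 = - 7 \left(\left(-9\right) 4\right) = \left(-7\right) \left(-36\right) = 252$)
$- \frac{390}{E} - 362 = - \frac{390}{252} - 362 = \left(-390\right) \frac{1}{252} - 362 = - \frac{65}{42} - 362 = - \frac{15269}{42}$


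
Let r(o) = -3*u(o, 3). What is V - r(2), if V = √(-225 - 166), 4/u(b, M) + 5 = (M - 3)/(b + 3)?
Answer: -12/5 + I*√391 ≈ -2.4 + 19.774*I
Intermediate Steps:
u(b, M) = 4/(-5 + (-3 + M)/(3 + b)) (u(b, M) = 4/(-5 + (M - 3)/(b + 3)) = 4/(-5 + (-3 + M)/(3 + b)))
r(o) = -12*(-3 - o)/(15 + 5*o) (r(o) = -12*(-3 - o)/(18 - 1*3 + 5*o) = -12*(-3 - o)/(18 - 3 + 5*o) = -12*(-3 - o)/(15 + 5*o))
V = I*√391 (V = √(-391) = I*√391 ≈ 19.774*I)
V - r(2) = I*√391 - 1*12/5 = I*√391 - 12/5 = -12/5 + I*√391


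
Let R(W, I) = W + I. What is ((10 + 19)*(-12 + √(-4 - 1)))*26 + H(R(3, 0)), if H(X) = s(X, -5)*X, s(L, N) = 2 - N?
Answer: -9027 + 754*I*√5 ≈ -9027.0 + 1686.0*I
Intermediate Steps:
R(W, I) = I + W
H(X) = 7*X (H(X) = (2 - 1*(-5))*X = (2 + 5)*X = 7*X)
((10 + 19)*(-12 + √(-4 - 1)))*26 + H(R(3, 0)) = ((10 + 19)*(-12 + √(-4 - 1)))*26 + 7*(0 + 3) = (29*(-12 + √(-5)))*26 + 7*3 = (29*(-12 + I*√5))*26 + 21 = (-348 + 29*I*√5)*26 + 21 = (-9048 + 754*I*√5) + 21 = -9027 + 754*I*√5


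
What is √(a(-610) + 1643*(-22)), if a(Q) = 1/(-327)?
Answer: I*√3865055961/327 ≈ 190.12*I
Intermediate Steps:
a(Q) = -1/327
√(a(-610) + 1643*(-22)) = √(-1/327 + 1643*(-22)) = √(-1/327 - 36146) = √(-11819743/327) = I*√3865055961/327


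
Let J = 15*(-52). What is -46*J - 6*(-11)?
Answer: 35946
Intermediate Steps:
J = -780
-46*J - 6*(-11) = -46*(-780) - 6*(-11) = 35880 + 66 = 35946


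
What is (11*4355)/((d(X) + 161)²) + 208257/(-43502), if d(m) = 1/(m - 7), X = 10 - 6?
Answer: -14813714739/5053279324 ≈ -2.9315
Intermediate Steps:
X = 4
d(m) = 1/(-7 + m)
(11*4355)/((d(X) + 161)²) + 208257/(-43502) = (11*4355)/((1/(-7 + 4) + 161)²) + 208257/(-43502) = 47905/((1/(-3) + 161)²) + 208257*(-1/43502) = 47905/((-⅓ + 161)²) - 208257/43502 = 47905/((482/3)²) - 208257/43502 = 47905/(232324/9) - 208257/43502 = 47905*(9/232324) - 208257/43502 = 431145/232324 - 208257/43502 = -14813714739/5053279324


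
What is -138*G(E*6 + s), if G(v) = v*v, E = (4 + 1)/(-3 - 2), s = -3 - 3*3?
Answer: -44712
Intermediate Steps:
s = -12 (s = -3 - 9 = -12)
E = -1 (E = 5/(-5) = 5*(-⅕) = -1)
G(v) = v²
-138*G(E*6 + s) = -138*(-1*6 - 12)² = -138*(-6 - 12)² = -138*(-18)² = -138*324 = -44712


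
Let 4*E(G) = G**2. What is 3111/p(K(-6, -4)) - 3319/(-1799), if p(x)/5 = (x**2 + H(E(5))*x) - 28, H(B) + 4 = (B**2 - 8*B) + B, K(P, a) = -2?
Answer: -43893977/476735 ≈ -92.072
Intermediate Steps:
E(G) = G**2/4
H(B) = -4 + B**2 - 7*B (H(B) = -4 + ((B**2 - 8*B) + B) = -4 + (B**2 - 7*B) = -4 + B**2 - 7*B)
p(x) = -140 + 5*x**2 - 695*x/16 (p(x) = 5*((x**2 + (-4 + ((1/4)*5**2)**2 - 7*5**2/4)*x) - 28) = 5*((x**2 + (-4 + ((1/4)*25)**2 - 7*25/4)*x) - 28) = 5*((x**2 + (-4 + (25/4)**2 - 7*25/4)*x) - 28) = 5*((x**2 + (-4 + 625/16 - 175/4)*x) - 28) = 5*((x**2 - 139*x/16) - 28) = 5*(-28 + x**2 - 139*x/16) = -140 + 5*x**2 - 695*x/16)
3111/p(K(-6, -4)) - 3319/(-1799) = 3111/(-140 + 5*(-2)**2 - 695/16*(-2)) - 3319/(-1799) = 3111/(-140 + 5*4 + 695/8) - 3319*(-1/1799) = 3111/(-140 + 20 + 695/8) + 3319/1799 = 3111/(-265/8) + 3319/1799 = 3111*(-8/265) + 3319/1799 = -24888/265 + 3319/1799 = -43893977/476735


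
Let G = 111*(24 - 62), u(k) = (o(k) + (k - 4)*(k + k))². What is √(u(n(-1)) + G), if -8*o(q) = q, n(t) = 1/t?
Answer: I*√263391/8 ≈ 64.152*I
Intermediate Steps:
o(q) = -q/8
u(k) = (-k/8 + 2*k*(-4 + k))² (u(k) = (-k/8 + (k - 4)*(k + k))² = (-k/8 + (-4 + k)*(2*k))² = (-k/8 + 2*k*(-4 + k))²)
G = -4218 (G = 111*(-38) = -4218)
√(u(n(-1)) + G) = √((1/(-1))²*(-65 + 16/(-1))²/64 - 4218) = √((1/64)*(-1)²*(-65 + 16*(-1))² - 4218) = √((1/64)*1*(-65 - 16)² - 4218) = √((1/64)*1*(-81)² - 4218) = √((1/64)*1*6561 - 4218) = √(6561/64 - 4218) = √(-263391/64) = I*√263391/8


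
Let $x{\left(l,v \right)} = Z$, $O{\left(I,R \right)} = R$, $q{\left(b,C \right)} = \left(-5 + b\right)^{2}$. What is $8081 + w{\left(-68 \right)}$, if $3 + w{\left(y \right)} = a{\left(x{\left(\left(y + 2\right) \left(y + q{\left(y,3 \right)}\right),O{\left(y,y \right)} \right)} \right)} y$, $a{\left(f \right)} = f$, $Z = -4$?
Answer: $8350$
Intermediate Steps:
$x{\left(l,v \right)} = -4$
$w{\left(y \right)} = -3 - 4 y$
$8081 + w{\left(-68 \right)} = 8081 - -269 = 8081 + \left(-3 + 272\right) = 8081 + 269 = 8350$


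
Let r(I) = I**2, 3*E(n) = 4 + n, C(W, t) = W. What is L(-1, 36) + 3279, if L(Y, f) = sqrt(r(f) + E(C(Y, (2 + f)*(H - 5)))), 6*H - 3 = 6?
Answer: 3279 + sqrt(1297) ≈ 3315.0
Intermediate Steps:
H = 3/2 (H = 1/2 + (1/6)*6 = 1/2 + 1 = 3/2 ≈ 1.5000)
E(n) = 4/3 + n/3 (E(n) = (4 + n)/3 = 4/3 + n/3)
L(Y, f) = sqrt(4/3 + f**2 + Y/3) (L(Y, f) = sqrt(f**2 + (4/3 + Y/3)) = sqrt(4/3 + f**2 + Y/3))
L(-1, 36) + 3279 = sqrt(12 + 3*(-1) + 9*36**2)/3 + 3279 = sqrt(12 - 3 + 9*1296)/3 + 3279 = sqrt(12 - 3 + 11664)/3 + 3279 = sqrt(11673)/3 + 3279 = (3*sqrt(1297))/3 + 3279 = sqrt(1297) + 3279 = 3279 + sqrt(1297)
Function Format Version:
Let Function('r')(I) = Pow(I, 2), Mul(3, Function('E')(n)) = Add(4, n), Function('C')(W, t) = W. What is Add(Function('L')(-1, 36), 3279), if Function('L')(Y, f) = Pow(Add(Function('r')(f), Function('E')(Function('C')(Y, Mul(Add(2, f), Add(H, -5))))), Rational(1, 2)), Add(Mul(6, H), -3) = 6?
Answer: Add(3279, Pow(1297, Rational(1, 2))) ≈ 3315.0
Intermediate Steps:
H = Rational(3, 2) (H = Add(Rational(1, 2), Mul(Rational(1, 6), 6)) = Add(Rational(1, 2), 1) = Rational(3, 2) ≈ 1.5000)
Function('E')(n) = Add(Rational(4, 3), Mul(Rational(1, 3), n)) (Function('E')(n) = Mul(Rational(1, 3), Add(4, n)) = Add(Rational(4, 3), Mul(Rational(1, 3), n)))
Function('L')(Y, f) = Pow(Add(Rational(4, 3), Pow(f, 2), Mul(Rational(1, 3), Y)), Rational(1, 2)) (Function('L')(Y, f) = Pow(Add(Pow(f, 2), Add(Rational(4, 3), Mul(Rational(1, 3), Y))), Rational(1, 2)) = Pow(Add(Rational(4, 3), Pow(f, 2), Mul(Rational(1, 3), Y)), Rational(1, 2)))
Add(Function('L')(-1, 36), 3279) = Add(Mul(Rational(1, 3), Pow(Add(12, Mul(3, -1), Mul(9, Pow(36, 2))), Rational(1, 2))), 3279) = Add(Mul(Rational(1, 3), Pow(Add(12, -3, Mul(9, 1296)), Rational(1, 2))), 3279) = Add(Mul(Rational(1, 3), Pow(Add(12, -3, 11664), Rational(1, 2))), 3279) = Add(Mul(Rational(1, 3), Pow(11673, Rational(1, 2))), 3279) = Add(Mul(Rational(1, 3), Mul(3, Pow(1297, Rational(1, 2)))), 3279) = Add(Pow(1297, Rational(1, 2)), 3279) = Add(3279, Pow(1297, Rational(1, 2)))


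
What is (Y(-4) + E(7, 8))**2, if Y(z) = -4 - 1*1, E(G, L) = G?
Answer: 4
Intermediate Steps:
Y(z) = -5 (Y(z) = -4 - 1 = -5)
(Y(-4) + E(7, 8))**2 = (-5 + 7)**2 = 2**2 = 4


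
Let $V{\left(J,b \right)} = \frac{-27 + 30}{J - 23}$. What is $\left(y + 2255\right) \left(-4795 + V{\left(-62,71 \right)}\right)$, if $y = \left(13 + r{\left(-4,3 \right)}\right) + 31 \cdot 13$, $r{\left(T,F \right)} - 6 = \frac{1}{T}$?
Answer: $- \frac{2181968823}{170} \approx -1.2835 \cdot 10^{7}$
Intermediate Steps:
$r{\left(T,F \right)} = 6 + \frac{1}{T}$
$V{\left(J,b \right)} = \frac{3}{-23 + J}$
$y = \frac{1687}{4}$ ($y = \left(13 + \left(6 + \frac{1}{-4}\right)\right) + 31 \cdot 13 = \left(13 + \left(6 - \frac{1}{4}\right)\right) + 403 = \left(13 + \frac{23}{4}\right) + 403 = \frac{75}{4} + 403 = \frac{1687}{4} \approx 421.75$)
$\left(y + 2255\right) \left(-4795 + V{\left(-62,71 \right)}\right) = \left(\frac{1687}{4} + 2255\right) \left(-4795 + \frac{3}{-23 - 62}\right) = \frac{10707 \left(-4795 + \frac{3}{-85}\right)}{4} = \frac{10707 \left(-4795 + 3 \left(- \frac{1}{85}\right)\right)}{4} = \frac{10707 \left(-4795 - \frac{3}{85}\right)}{4} = \frac{10707}{4} \left(- \frac{407578}{85}\right) = - \frac{2181968823}{170}$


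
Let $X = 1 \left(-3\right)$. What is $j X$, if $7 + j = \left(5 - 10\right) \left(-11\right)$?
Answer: $-144$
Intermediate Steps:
$X = -3$
$j = 48$ ($j = -7 + \left(5 - 10\right) \left(-11\right) = -7 - -55 = -7 + 55 = 48$)
$j X = 48 \left(-3\right) = -144$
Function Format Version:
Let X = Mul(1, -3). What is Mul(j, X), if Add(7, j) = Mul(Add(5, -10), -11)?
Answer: -144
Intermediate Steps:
X = -3
j = 48 (j = Add(-7, Mul(Add(5, -10), -11)) = Add(-7, Mul(-5, -11)) = Add(-7, 55) = 48)
Mul(j, X) = Mul(48, -3) = -144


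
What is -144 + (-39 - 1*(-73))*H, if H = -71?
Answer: -2558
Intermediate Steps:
-144 + (-39 - 1*(-73))*H = -144 + (-39 - 1*(-73))*(-71) = -144 + (-39 + 73)*(-71) = -144 + 34*(-71) = -144 - 2414 = -2558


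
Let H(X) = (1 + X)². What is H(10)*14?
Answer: 1694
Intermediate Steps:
H(10)*14 = (1 + 10)²*14 = 11²*14 = 121*14 = 1694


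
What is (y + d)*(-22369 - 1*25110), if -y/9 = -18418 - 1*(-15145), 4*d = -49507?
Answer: -3243812759/4 ≈ -8.1095e+8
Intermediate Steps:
d = -49507/4 (d = (1/4)*(-49507) = -49507/4 ≈ -12377.)
y = 29457 (y = -9*(-18418 - 1*(-15145)) = -9*(-18418 + 15145) = -9*(-3273) = 29457)
(y + d)*(-22369 - 1*25110) = (29457 - 49507/4)*(-22369 - 1*25110) = 68321*(-22369 - 25110)/4 = (68321/4)*(-47479) = -3243812759/4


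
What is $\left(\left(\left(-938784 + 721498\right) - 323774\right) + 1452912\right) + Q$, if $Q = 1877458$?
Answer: $2789310$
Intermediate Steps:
$\left(\left(\left(-938784 + 721498\right) - 323774\right) + 1452912\right) + Q = \left(\left(\left(-938784 + 721498\right) - 323774\right) + 1452912\right) + 1877458 = \left(\left(-217286 - 323774\right) + 1452912\right) + 1877458 = \left(-541060 + 1452912\right) + 1877458 = 911852 + 1877458 = 2789310$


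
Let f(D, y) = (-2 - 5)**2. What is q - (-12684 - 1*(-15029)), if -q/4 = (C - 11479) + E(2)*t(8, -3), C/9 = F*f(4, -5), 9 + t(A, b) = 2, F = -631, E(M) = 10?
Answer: 1156935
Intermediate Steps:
t(A, b) = -7 (t(A, b) = -9 + 2 = -7)
f(D, y) = 49 (f(D, y) = (-7)**2 = 49)
C = -278271 (C = 9*(-631*49) = 9*(-30919) = -278271)
q = 1159280 (q = -4*((-278271 - 11479) + 10*(-7)) = -4*(-289750 - 70) = -4*(-289820) = 1159280)
q - (-12684 - 1*(-15029)) = 1159280 - (-12684 - 1*(-15029)) = 1159280 - (-12684 + 15029) = 1159280 - 1*2345 = 1159280 - 2345 = 1156935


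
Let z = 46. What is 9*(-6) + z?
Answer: -8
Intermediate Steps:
9*(-6) + z = 9*(-6) + 46 = -54 + 46 = -8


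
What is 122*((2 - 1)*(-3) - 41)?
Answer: -5368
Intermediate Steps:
122*((2 - 1)*(-3) - 41) = 122*(1*(-3) - 41) = 122*(-3 - 41) = 122*(-44) = -5368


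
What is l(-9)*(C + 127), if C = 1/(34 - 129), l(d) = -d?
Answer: 108576/95 ≈ 1142.9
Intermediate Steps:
C = -1/95 (C = 1/(-95) = -1/95 ≈ -0.010526)
l(-9)*(C + 127) = (-1*(-9))*(-1/95 + 127) = 9*(12064/95) = 108576/95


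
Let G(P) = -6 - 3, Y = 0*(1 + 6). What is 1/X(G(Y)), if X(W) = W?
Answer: -⅑ ≈ -0.11111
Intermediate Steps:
Y = 0 (Y = 0*7 = 0)
G(P) = -9
1/X(G(Y)) = 1/(-9) = -⅑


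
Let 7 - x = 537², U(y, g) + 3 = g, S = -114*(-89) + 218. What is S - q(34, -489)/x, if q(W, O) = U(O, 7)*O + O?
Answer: 2988581323/288362 ≈ 10364.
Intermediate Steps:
S = 10364 (S = 10146 + 218 = 10364)
U(y, g) = -3 + g
q(W, O) = 5*O (q(W, O) = (-3 + 7)*O + O = 4*O + O = 5*O)
x = -288362 (x = 7 - 1*537² = 7 - 1*288369 = 7 - 288369 = -288362)
S - q(34, -489)/x = 10364 - 5*(-489)/(-288362) = 10364 - (-2445)*(-1)/288362 = 10364 - 1*2445/288362 = 10364 - 2445/288362 = 2988581323/288362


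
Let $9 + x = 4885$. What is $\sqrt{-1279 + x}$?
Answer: $\sqrt{3597} \approx 59.975$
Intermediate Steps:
$x = 4876$ ($x = -9 + 4885 = 4876$)
$\sqrt{-1279 + x} = \sqrt{-1279 + 4876} = \sqrt{3597}$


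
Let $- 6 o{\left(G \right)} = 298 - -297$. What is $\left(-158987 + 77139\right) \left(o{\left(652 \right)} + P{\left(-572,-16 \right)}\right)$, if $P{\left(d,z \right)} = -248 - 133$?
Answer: $\frac{117902044}{3} \approx 3.9301 \cdot 10^{7}$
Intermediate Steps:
$o{\left(G \right)} = - \frac{595}{6}$ ($o{\left(G \right)} = - \frac{298 - -297}{6} = - \frac{298 + 297}{6} = \left(- \frac{1}{6}\right) 595 = - \frac{595}{6}$)
$P{\left(d,z \right)} = -381$
$\left(-158987 + 77139\right) \left(o{\left(652 \right)} + P{\left(-572,-16 \right)}\right) = \left(-158987 + 77139\right) \left(- \frac{595}{6} - 381\right) = \left(-81848\right) \left(- \frac{2881}{6}\right) = \frac{117902044}{3}$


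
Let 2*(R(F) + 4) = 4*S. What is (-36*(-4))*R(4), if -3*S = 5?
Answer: -1056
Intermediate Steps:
S = -5/3 (S = -⅓*5 = -5/3 ≈ -1.6667)
R(F) = -22/3 (R(F) = -4 + (4*(-5/3))/2 = -4 + (½)*(-20/3) = -4 - 10/3 = -22/3)
(-36*(-4))*R(4) = -36*(-4)*(-22/3) = 144*(-22/3) = -1056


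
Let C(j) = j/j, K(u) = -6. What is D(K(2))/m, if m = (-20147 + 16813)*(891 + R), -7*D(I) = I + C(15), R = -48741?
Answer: 1/223344660 ≈ 4.4774e-9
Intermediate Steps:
C(j) = 1
D(I) = -1/7 - I/7 (D(I) = -(I + 1)/7 = -(1 + I)/7 = -1/7 - I/7)
m = 159531900 (m = (-20147 + 16813)*(891 - 48741) = -3334*(-47850) = 159531900)
D(K(2))/m = (-1/7 - 1/7*(-6))/159531900 = (-1/7 + 6/7)*(1/159531900) = (5/7)*(1/159531900) = 1/223344660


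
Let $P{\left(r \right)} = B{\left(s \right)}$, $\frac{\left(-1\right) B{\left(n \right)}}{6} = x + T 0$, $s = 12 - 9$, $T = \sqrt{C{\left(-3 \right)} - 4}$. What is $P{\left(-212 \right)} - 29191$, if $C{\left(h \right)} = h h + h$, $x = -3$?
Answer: $-29173$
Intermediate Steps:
$C{\left(h \right)} = h + h^{2}$ ($C{\left(h \right)} = h^{2} + h = h + h^{2}$)
$T = \sqrt{2}$ ($T = \sqrt{- 3 \left(1 - 3\right) - 4} = \sqrt{\left(-3\right) \left(-2\right) - 4} = \sqrt{6 - 4} = \sqrt{2} \approx 1.4142$)
$s = 3$ ($s = 12 - 9 = 3$)
$B{\left(n \right)} = 18$ ($B{\left(n \right)} = - 6 \left(-3 + \sqrt{2} \cdot 0\right) = - 6 \left(-3 + 0\right) = \left(-6\right) \left(-3\right) = 18$)
$P{\left(r \right)} = 18$
$P{\left(-212 \right)} - 29191 = 18 - 29191 = -29173$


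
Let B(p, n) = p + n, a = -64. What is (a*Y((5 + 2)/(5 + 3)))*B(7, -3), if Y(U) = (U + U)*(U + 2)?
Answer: -1288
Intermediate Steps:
B(p, n) = n + p
Y(U) = 2*U*(2 + U) (Y(U) = (2*U)*(2 + U) = 2*U*(2 + U))
(a*Y((5 + 2)/(5 + 3)))*B(7, -3) = (-128*(5 + 2)/(5 + 3)*(2 + (5 + 2)/(5 + 3)))*(-3 + 7) = -128*7/8*(2 + 7/8)*4 = -128*7*(⅛)*(2 + 7*(⅛))*4 = -128*7*(2 + 7/8)/8*4 = -128*7*23/(8*8)*4 = -64*161/32*4 = -322*4 = -1288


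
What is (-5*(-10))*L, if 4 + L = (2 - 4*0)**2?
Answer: 0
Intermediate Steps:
L = 0 (L = -4 + (2 - 4*0)**2 = -4 + (2 + 0)**2 = -4 + 2**2 = -4 + 4 = 0)
(-5*(-10))*L = -5*(-10)*0 = 50*0 = 0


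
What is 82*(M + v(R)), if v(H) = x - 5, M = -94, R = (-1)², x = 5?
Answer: -7708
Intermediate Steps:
R = 1
v(H) = 0 (v(H) = 5 - 5 = 0)
82*(M + v(R)) = 82*(-94 + 0) = 82*(-94) = -7708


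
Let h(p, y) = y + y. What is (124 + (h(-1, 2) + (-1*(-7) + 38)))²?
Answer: 29929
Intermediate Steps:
h(p, y) = 2*y
(124 + (h(-1, 2) + (-1*(-7) + 38)))² = (124 + (2*2 + (-1*(-7) + 38)))² = (124 + (4 + (7 + 38)))² = (124 + (4 + 45))² = (124 + 49)² = 173² = 29929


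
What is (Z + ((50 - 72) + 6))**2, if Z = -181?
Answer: 38809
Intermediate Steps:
(Z + ((50 - 72) + 6))**2 = (-181 + ((50 - 72) + 6))**2 = (-181 + (-22 + 6))**2 = (-181 - 16)**2 = (-197)**2 = 38809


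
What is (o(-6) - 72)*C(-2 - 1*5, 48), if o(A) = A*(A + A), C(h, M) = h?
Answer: 0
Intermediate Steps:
o(A) = 2*A² (o(A) = A*(2*A) = 2*A²)
(o(-6) - 72)*C(-2 - 1*5, 48) = (2*(-6)² - 72)*(-2 - 1*5) = (2*36 - 72)*(-2 - 5) = (72 - 72)*(-7) = 0*(-7) = 0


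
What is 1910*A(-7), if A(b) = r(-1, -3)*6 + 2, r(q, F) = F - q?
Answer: -19100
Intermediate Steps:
A(b) = -10 (A(b) = (-3 - 1*(-1))*6 + 2 = (-3 + 1)*6 + 2 = -2*6 + 2 = -12 + 2 = -10)
1910*A(-7) = 1910*(-10) = -19100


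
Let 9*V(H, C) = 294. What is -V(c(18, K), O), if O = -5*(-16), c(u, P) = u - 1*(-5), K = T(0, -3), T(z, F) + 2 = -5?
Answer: -98/3 ≈ -32.667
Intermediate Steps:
T(z, F) = -7 (T(z, F) = -2 - 5 = -7)
K = -7
c(u, P) = 5 + u (c(u, P) = u + 5 = 5 + u)
O = 80
V(H, C) = 98/3 (V(H, C) = (⅑)*294 = 98/3)
-V(c(18, K), O) = -1*98/3 = -98/3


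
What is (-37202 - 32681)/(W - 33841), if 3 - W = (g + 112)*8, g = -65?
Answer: 69883/34214 ≈ 2.0425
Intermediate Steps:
W = -373 (W = 3 - (-65 + 112)*8 = 3 - 47*8 = 3 - 1*376 = 3 - 376 = -373)
(-37202 - 32681)/(W - 33841) = (-37202 - 32681)/(-373 - 33841) = -69883/(-34214) = -69883*(-1/34214) = 69883/34214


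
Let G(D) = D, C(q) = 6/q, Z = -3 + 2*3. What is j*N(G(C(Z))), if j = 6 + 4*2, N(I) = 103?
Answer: 1442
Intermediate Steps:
Z = 3 (Z = -3 + 6 = 3)
j = 14 (j = 6 + 8 = 14)
j*N(G(C(Z))) = 14*103 = 1442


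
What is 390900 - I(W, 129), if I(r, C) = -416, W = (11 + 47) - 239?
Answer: 391316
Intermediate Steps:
W = -181 (W = 58 - 239 = -181)
390900 - I(W, 129) = 390900 - 1*(-416) = 390900 + 416 = 391316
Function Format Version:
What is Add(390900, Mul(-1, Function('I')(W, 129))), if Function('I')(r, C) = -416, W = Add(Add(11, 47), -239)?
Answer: 391316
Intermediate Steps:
W = -181 (W = Add(58, -239) = -181)
Add(390900, Mul(-1, Function('I')(W, 129))) = Add(390900, Mul(-1, -416)) = Add(390900, 416) = 391316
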